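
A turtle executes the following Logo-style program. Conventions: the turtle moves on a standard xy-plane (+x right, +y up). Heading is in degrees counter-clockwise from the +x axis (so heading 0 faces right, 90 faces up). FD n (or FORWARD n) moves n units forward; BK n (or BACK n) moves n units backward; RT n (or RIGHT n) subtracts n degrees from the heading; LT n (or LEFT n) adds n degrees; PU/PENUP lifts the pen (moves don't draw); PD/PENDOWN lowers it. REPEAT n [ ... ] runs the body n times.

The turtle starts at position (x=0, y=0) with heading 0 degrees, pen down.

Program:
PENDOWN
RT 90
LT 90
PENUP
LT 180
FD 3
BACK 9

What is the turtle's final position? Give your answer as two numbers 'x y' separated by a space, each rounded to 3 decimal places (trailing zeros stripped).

Answer: 6 0

Derivation:
Executing turtle program step by step:
Start: pos=(0,0), heading=0, pen down
PD: pen down
RT 90: heading 0 -> 270
LT 90: heading 270 -> 0
PU: pen up
LT 180: heading 0 -> 180
FD 3: (0,0) -> (-3,0) [heading=180, move]
BK 9: (-3,0) -> (6,0) [heading=180, move]
Final: pos=(6,0), heading=180, 0 segment(s) drawn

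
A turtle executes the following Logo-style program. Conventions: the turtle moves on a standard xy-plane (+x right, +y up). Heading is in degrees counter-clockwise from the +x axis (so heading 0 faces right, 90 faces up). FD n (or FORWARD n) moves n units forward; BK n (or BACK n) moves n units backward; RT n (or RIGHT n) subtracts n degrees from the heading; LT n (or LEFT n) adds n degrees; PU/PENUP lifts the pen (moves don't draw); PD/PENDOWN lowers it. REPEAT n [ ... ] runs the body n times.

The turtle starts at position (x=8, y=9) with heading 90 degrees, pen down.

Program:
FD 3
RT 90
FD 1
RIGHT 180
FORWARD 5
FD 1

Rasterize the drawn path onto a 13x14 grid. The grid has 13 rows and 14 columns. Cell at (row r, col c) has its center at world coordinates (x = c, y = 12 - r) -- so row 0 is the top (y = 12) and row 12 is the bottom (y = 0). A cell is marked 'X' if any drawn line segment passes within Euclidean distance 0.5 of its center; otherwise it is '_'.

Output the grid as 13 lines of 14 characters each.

Segment 0: (8,9) -> (8,12)
Segment 1: (8,12) -> (9,12)
Segment 2: (9,12) -> (4,12)
Segment 3: (4,12) -> (3,12)

Answer: ___XXXXXXX____
________X_____
________X_____
________X_____
______________
______________
______________
______________
______________
______________
______________
______________
______________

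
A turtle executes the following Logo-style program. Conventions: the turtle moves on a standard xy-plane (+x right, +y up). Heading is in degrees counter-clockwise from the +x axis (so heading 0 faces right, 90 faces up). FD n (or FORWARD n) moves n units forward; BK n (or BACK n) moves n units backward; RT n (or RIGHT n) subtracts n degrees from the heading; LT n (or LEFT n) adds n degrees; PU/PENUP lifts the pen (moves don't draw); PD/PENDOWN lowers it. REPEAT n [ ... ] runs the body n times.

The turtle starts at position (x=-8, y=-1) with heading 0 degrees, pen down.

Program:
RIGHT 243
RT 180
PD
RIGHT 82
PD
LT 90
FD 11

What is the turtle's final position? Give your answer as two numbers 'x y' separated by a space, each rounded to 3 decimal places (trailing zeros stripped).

Answer: -1.691 -10.011

Derivation:
Executing turtle program step by step:
Start: pos=(-8,-1), heading=0, pen down
RT 243: heading 0 -> 117
RT 180: heading 117 -> 297
PD: pen down
RT 82: heading 297 -> 215
PD: pen down
LT 90: heading 215 -> 305
FD 11: (-8,-1) -> (-1.691,-10.011) [heading=305, draw]
Final: pos=(-1.691,-10.011), heading=305, 1 segment(s) drawn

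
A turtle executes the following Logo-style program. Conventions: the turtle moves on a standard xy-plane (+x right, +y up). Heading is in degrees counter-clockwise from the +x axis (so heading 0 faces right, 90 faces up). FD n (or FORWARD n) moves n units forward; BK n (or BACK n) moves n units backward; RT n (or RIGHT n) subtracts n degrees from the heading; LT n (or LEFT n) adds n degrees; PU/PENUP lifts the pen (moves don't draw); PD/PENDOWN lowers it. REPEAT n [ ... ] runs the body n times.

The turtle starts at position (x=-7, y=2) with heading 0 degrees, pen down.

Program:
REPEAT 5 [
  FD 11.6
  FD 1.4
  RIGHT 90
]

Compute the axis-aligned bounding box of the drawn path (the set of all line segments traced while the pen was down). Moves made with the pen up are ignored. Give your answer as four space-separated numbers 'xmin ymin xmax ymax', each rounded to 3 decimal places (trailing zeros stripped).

Executing turtle program step by step:
Start: pos=(-7,2), heading=0, pen down
REPEAT 5 [
  -- iteration 1/5 --
  FD 11.6: (-7,2) -> (4.6,2) [heading=0, draw]
  FD 1.4: (4.6,2) -> (6,2) [heading=0, draw]
  RT 90: heading 0 -> 270
  -- iteration 2/5 --
  FD 11.6: (6,2) -> (6,-9.6) [heading=270, draw]
  FD 1.4: (6,-9.6) -> (6,-11) [heading=270, draw]
  RT 90: heading 270 -> 180
  -- iteration 3/5 --
  FD 11.6: (6,-11) -> (-5.6,-11) [heading=180, draw]
  FD 1.4: (-5.6,-11) -> (-7,-11) [heading=180, draw]
  RT 90: heading 180 -> 90
  -- iteration 4/5 --
  FD 11.6: (-7,-11) -> (-7,0.6) [heading=90, draw]
  FD 1.4: (-7,0.6) -> (-7,2) [heading=90, draw]
  RT 90: heading 90 -> 0
  -- iteration 5/5 --
  FD 11.6: (-7,2) -> (4.6,2) [heading=0, draw]
  FD 1.4: (4.6,2) -> (6,2) [heading=0, draw]
  RT 90: heading 0 -> 270
]
Final: pos=(6,2), heading=270, 10 segment(s) drawn

Segment endpoints: x in {-7, -7, -5.6, 4.6, 6, 6}, y in {-11, -11, -9.6, 0.6, 2, 2, 2, 2}
xmin=-7, ymin=-11, xmax=6, ymax=2

Answer: -7 -11 6 2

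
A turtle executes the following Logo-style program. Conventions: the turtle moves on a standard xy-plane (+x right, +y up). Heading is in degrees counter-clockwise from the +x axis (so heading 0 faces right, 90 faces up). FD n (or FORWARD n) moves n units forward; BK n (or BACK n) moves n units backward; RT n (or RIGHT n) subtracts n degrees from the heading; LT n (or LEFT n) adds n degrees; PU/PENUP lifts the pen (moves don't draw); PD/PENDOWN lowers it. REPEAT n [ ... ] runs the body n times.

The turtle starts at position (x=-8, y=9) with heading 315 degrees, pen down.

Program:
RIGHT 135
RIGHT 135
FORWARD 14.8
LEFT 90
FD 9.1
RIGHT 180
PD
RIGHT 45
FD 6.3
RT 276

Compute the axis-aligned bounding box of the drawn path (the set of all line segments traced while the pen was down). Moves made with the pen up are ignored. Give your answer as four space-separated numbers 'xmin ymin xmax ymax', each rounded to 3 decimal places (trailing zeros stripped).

Answer: -8 9 2.465 25.9

Derivation:
Executing turtle program step by step:
Start: pos=(-8,9), heading=315, pen down
RT 135: heading 315 -> 180
RT 135: heading 180 -> 45
FD 14.8: (-8,9) -> (2.465,19.465) [heading=45, draw]
LT 90: heading 45 -> 135
FD 9.1: (2.465,19.465) -> (-3.969,25.9) [heading=135, draw]
RT 180: heading 135 -> 315
PD: pen down
RT 45: heading 315 -> 270
FD 6.3: (-3.969,25.9) -> (-3.969,19.6) [heading=270, draw]
RT 276: heading 270 -> 354
Final: pos=(-3.969,19.6), heading=354, 3 segment(s) drawn

Segment endpoints: x in {-8, -3.969, -3.969, 2.465}, y in {9, 19.465, 19.6, 25.9}
xmin=-8, ymin=9, xmax=2.465, ymax=25.9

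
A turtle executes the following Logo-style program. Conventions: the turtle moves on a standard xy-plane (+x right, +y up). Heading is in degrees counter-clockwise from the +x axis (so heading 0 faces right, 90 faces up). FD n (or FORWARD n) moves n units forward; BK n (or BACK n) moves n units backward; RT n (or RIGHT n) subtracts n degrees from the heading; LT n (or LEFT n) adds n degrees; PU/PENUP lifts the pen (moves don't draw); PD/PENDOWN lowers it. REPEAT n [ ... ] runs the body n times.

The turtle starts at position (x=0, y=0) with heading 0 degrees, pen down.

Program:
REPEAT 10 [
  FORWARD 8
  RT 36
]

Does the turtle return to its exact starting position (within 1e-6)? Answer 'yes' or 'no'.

Executing turtle program step by step:
Start: pos=(0,0), heading=0, pen down
REPEAT 10 [
  -- iteration 1/10 --
  FD 8: (0,0) -> (8,0) [heading=0, draw]
  RT 36: heading 0 -> 324
  -- iteration 2/10 --
  FD 8: (8,0) -> (14.472,-4.702) [heading=324, draw]
  RT 36: heading 324 -> 288
  -- iteration 3/10 --
  FD 8: (14.472,-4.702) -> (16.944,-12.311) [heading=288, draw]
  RT 36: heading 288 -> 252
  -- iteration 4/10 --
  FD 8: (16.944,-12.311) -> (14.472,-19.919) [heading=252, draw]
  RT 36: heading 252 -> 216
  -- iteration 5/10 --
  FD 8: (14.472,-19.919) -> (8,-24.621) [heading=216, draw]
  RT 36: heading 216 -> 180
  -- iteration 6/10 --
  FD 8: (8,-24.621) -> (0,-24.621) [heading=180, draw]
  RT 36: heading 180 -> 144
  -- iteration 7/10 --
  FD 8: (0,-24.621) -> (-6.472,-19.919) [heading=144, draw]
  RT 36: heading 144 -> 108
  -- iteration 8/10 --
  FD 8: (-6.472,-19.919) -> (-8.944,-12.311) [heading=108, draw]
  RT 36: heading 108 -> 72
  -- iteration 9/10 --
  FD 8: (-8.944,-12.311) -> (-6.472,-4.702) [heading=72, draw]
  RT 36: heading 72 -> 36
  -- iteration 10/10 --
  FD 8: (-6.472,-4.702) -> (0,0) [heading=36, draw]
  RT 36: heading 36 -> 0
]
Final: pos=(0,0), heading=0, 10 segment(s) drawn

Start position: (0, 0)
Final position: (0, 0)
Distance = 0; < 1e-6 -> CLOSED

Answer: yes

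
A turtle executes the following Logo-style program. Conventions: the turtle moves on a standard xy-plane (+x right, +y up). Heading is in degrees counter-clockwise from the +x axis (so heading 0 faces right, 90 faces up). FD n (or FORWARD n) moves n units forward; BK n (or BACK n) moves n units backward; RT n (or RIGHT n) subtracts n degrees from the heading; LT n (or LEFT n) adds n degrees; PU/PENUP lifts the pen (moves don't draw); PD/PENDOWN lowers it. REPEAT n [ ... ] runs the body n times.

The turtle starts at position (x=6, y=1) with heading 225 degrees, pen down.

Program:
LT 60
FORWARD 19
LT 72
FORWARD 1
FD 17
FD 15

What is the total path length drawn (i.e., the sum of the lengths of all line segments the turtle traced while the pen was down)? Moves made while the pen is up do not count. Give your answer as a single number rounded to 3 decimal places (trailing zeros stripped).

Executing turtle program step by step:
Start: pos=(6,1), heading=225, pen down
LT 60: heading 225 -> 285
FD 19: (6,1) -> (10.918,-17.353) [heading=285, draw]
LT 72: heading 285 -> 357
FD 1: (10.918,-17.353) -> (11.916,-17.405) [heading=357, draw]
FD 17: (11.916,-17.405) -> (28.893,-18.295) [heading=357, draw]
FD 15: (28.893,-18.295) -> (43.872,-19.08) [heading=357, draw]
Final: pos=(43.872,-19.08), heading=357, 4 segment(s) drawn

Segment lengths:
  seg 1: (6,1) -> (10.918,-17.353), length = 19
  seg 2: (10.918,-17.353) -> (11.916,-17.405), length = 1
  seg 3: (11.916,-17.405) -> (28.893,-18.295), length = 17
  seg 4: (28.893,-18.295) -> (43.872,-19.08), length = 15
Total = 52

Answer: 52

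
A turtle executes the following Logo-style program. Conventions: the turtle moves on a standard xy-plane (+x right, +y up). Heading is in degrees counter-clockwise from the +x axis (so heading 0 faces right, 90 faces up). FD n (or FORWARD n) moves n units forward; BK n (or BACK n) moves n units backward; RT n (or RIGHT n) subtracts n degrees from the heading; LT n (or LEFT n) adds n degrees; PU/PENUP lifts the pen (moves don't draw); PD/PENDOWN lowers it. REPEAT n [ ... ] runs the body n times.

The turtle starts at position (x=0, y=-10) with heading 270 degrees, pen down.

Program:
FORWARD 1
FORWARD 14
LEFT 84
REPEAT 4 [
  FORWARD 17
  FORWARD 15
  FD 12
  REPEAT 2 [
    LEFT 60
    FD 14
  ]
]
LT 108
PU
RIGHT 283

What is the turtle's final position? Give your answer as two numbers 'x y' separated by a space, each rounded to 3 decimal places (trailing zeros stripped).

Answer: 46.294 -5.483

Derivation:
Executing turtle program step by step:
Start: pos=(0,-10), heading=270, pen down
FD 1: (0,-10) -> (0,-11) [heading=270, draw]
FD 14: (0,-11) -> (0,-25) [heading=270, draw]
LT 84: heading 270 -> 354
REPEAT 4 [
  -- iteration 1/4 --
  FD 17: (0,-25) -> (16.907,-26.777) [heading=354, draw]
  FD 15: (16.907,-26.777) -> (31.825,-28.345) [heading=354, draw]
  FD 12: (31.825,-28.345) -> (43.759,-29.599) [heading=354, draw]
  REPEAT 2 [
    -- iteration 1/2 --
    LT 60: heading 354 -> 54
    FD 14: (43.759,-29.599) -> (51.988,-18.273) [heading=54, draw]
    -- iteration 2/2 --
    LT 60: heading 54 -> 114
    FD 14: (51.988,-18.273) -> (46.294,-5.483) [heading=114, draw]
  ]
  -- iteration 2/4 --
  FD 17: (46.294,-5.483) -> (39.379,10.047) [heading=114, draw]
  FD 15: (39.379,10.047) -> (33.278,23.75) [heading=114, draw]
  FD 12: (33.278,23.75) -> (28.397,34.713) [heading=114, draw]
  REPEAT 2 [
    -- iteration 1/2 --
    LT 60: heading 114 -> 174
    FD 14: (28.397,34.713) -> (14.474,36.176) [heading=174, draw]
    -- iteration 2/2 --
    LT 60: heading 174 -> 234
    FD 14: (14.474,36.176) -> (6.245,24.85) [heading=234, draw]
  ]
  -- iteration 3/4 --
  FD 17: (6.245,24.85) -> (-3.747,11.096) [heading=234, draw]
  FD 15: (-3.747,11.096) -> (-12.564,-1.039) [heading=234, draw]
  FD 12: (-12.564,-1.039) -> (-19.618,-10.747) [heading=234, draw]
  REPEAT 2 [
    -- iteration 1/2 --
    LT 60: heading 234 -> 294
    FD 14: (-19.618,-10.747) -> (-13.923,-23.537) [heading=294, draw]
    -- iteration 2/2 --
    LT 60: heading 294 -> 354
    FD 14: (-13.923,-23.537) -> (0,-25) [heading=354, draw]
  ]
  -- iteration 4/4 --
  FD 17: (0,-25) -> (16.907,-26.777) [heading=354, draw]
  FD 15: (16.907,-26.777) -> (31.825,-28.345) [heading=354, draw]
  FD 12: (31.825,-28.345) -> (43.759,-29.599) [heading=354, draw]
  REPEAT 2 [
    -- iteration 1/2 --
    LT 60: heading 354 -> 54
    FD 14: (43.759,-29.599) -> (51.988,-18.273) [heading=54, draw]
    -- iteration 2/2 --
    LT 60: heading 54 -> 114
    FD 14: (51.988,-18.273) -> (46.294,-5.483) [heading=114, draw]
  ]
]
LT 108: heading 114 -> 222
PU: pen up
RT 283: heading 222 -> 299
Final: pos=(46.294,-5.483), heading=299, 22 segment(s) drawn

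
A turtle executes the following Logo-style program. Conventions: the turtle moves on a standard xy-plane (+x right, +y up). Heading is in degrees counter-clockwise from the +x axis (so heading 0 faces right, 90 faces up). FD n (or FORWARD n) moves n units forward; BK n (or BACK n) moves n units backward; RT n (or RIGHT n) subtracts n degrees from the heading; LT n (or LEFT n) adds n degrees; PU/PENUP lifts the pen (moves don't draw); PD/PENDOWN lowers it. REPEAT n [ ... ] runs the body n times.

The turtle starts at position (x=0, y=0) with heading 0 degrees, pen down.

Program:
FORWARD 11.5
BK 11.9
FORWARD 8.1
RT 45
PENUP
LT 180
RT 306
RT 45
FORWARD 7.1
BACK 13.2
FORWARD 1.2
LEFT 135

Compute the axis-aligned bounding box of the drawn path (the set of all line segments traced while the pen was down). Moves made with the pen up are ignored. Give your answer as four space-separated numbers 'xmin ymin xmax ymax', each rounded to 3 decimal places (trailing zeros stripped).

Executing turtle program step by step:
Start: pos=(0,0), heading=0, pen down
FD 11.5: (0,0) -> (11.5,0) [heading=0, draw]
BK 11.9: (11.5,0) -> (-0.4,0) [heading=0, draw]
FD 8.1: (-0.4,0) -> (7.7,0) [heading=0, draw]
RT 45: heading 0 -> 315
PU: pen up
LT 180: heading 315 -> 135
RT 306: heading 135 -> 189
RT 45: heading 189 -> 144
FD 7.1: (7.7,0) -> (1.956,4.173) [heading=144, move]
BK 13.2: (1.956,4.173) -> (12.635,-3.585) [heading=144, move]
FD 1.2: (12.635,-3.585) -> (11.664,-2.88) [heading=144, move]
LT 135: heading 144 -> 279
Final: pos=(11.664,-2.88), heading=279, 3 segment(s) drawn

Segment endpoints: x in {-0.4, 0, 7.7, 11.5}, y in {0}
xmin=-0.4, ymin=0, xmax=11.5, ymax=0

Answer: -0.4 0 11.5 0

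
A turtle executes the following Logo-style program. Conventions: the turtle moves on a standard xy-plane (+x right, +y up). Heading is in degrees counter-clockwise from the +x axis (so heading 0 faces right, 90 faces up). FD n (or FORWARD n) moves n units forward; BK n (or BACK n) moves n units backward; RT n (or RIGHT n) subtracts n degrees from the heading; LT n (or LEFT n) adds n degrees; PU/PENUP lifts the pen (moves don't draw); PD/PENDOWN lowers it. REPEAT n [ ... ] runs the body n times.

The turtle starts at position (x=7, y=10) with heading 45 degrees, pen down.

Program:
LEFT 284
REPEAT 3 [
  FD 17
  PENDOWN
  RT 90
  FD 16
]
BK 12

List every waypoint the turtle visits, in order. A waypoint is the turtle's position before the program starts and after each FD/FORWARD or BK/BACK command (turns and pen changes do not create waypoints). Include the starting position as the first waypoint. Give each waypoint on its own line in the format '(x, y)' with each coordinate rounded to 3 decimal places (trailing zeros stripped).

Executing turtle program step by step:
Start: pos=(7,10), heading=45, pen down
LT 284: heading 45 -> 329
REPEAT 3 [
  -- iteration 1/3 --
  FD 17: (7,10) -> (21.572,1.244) [heading=329, draw]
  PD: pen down
  RT 90: heading 329 -> 239
  FD 16: (21.572,1.244) -> (13.331,-12.47) [heading=239, draw]
  -- iteration 2/3 --
  FD 17: (13.331,-12.47) -> (4.576,-27.042) [heading=239, draw]
  PD: pen down
  RT 90: heading 239 -> 149
  FD 16: (4.576,-27.042) -> (-9.139,-18.802) [heading=149, draw]
  -- iteration 3/3 --
  FD 17: (-9.139,-18.802) -> (-23.711,-10.046) [heading=149, draw]
  PD: pen down
  RT 90: heading 149 -> 59
  FD 16: (-23.711,-10.046) -> (-15.47,3.669) [heading=59, draw]
]
BK 12: (-15.47,3.669) -> (-21.651,-6.617) [heading=59, draw]
Final: pos=(-21.651,-6.617), heading=59, 7 segment(s) drawn
Waypoints (8 total):
(7, 10)
(21.572, 1.244)
(13.331, -12.47)
(4.576, -27.042)
(-9.139, -18.802)
(-23.711, -10.046)
(-15.47, 3.669)
(-21.651, -6.617)

Answer: (7, 10)
(21.572, 1.244)
(13.331, -12.47)
(4.576, -27.042)
(-9.139, -18.802)
(-23.711, -10.046)
(-15.47, 3.669)
(-21.651, -6.617)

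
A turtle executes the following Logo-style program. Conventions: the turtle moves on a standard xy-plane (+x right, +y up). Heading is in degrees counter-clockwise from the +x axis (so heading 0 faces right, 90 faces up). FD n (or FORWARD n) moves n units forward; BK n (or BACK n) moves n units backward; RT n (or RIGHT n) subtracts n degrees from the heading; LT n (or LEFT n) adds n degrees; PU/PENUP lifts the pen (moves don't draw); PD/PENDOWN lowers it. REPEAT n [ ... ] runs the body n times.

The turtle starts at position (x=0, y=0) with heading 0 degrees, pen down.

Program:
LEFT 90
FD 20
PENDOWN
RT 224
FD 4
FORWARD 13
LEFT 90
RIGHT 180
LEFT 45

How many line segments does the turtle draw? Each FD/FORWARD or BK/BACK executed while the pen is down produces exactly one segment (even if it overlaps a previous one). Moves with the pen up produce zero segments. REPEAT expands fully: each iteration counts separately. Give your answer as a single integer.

Executing turtle program step by step:
Start: pos=(0,0), heading=0, pen down
LT 90: heading 0 -> 90
FD 20: (0,0) -> (0,20) [heading=90, draw]
PD: pen down
RT 224: heading 90 -> 226
FD 4: (0,20) -> (-2.779,17.123) [heading=226, draw]
FD 13: (-2.779,17.123) -> (-11.809,7.771) [heading=226, draw]
LT 90: heading 226 -> 316
RT 180: heading 316 -> 136
LT 45: heading 136 -> 181
Final: pos=(-11.809,7.771), heading=181, 3 segment(s) drawn
Segments drawn: 3

Answer: 3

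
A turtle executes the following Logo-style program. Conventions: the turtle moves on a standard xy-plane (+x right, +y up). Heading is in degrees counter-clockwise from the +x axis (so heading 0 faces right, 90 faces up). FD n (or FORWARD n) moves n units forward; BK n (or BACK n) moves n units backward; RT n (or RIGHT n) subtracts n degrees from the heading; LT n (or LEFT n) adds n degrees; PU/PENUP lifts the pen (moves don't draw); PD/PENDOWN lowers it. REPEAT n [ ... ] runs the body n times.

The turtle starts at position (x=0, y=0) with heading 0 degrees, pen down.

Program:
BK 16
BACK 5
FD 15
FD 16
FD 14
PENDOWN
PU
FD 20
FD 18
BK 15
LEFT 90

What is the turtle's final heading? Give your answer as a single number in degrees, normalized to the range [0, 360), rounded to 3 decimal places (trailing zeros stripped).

Executing turtle program step by step:
Start: pos=(0,0), heading=0, pen down
BK 16: (0,0) -> (-16,0) [heading=0, draw]
BK 5: (-16,0) -> (-21,0) [heading=0, draw]
FD 15: (-21,0) -> (-6,0) [heading=0, draw]
FD 16: (-6,0) -> (10,0) [heading=0, draw]
FD 14: (10,0) -> (24,0) [heading=0, draw]
PD: pen down
PU: pen up
FD 20: (24,0) -> (44,0) [heading=0, move]
FD 18: (44,0) -> (62,0) [heading=0, move]
BK 15: (62,0) -> (47,0) [heading=0, move]
LT 90: heading 0 -> 90
Final: pos=(47,0), heading=90, 5 segment(s) drawn

Answer: 90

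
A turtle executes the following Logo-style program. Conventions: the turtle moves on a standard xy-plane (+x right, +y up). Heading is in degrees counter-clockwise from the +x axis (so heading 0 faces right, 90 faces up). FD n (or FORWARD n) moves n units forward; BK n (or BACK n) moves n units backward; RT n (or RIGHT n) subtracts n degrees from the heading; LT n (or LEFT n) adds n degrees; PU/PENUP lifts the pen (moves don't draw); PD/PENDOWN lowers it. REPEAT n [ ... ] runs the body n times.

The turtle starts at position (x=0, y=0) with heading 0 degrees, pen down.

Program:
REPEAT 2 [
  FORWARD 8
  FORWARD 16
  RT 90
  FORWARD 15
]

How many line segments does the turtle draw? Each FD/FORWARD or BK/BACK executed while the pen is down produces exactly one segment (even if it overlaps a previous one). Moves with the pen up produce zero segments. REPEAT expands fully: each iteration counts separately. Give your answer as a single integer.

Answer: 6

Derivation:
Executing turtle program step by step:
Start: pos=(0,0), heading=0, pen down
REPEAT 2 [
  -- iteration 1/2 --
  FD 8: (0,0) -> (8,0) [heading=0, draw]
  FD 16: (8,0) -> (24,0) [heading=0, draw]
  RT 90: heading 0 -> 270
  FD 15: (24,0) -> (24,-15) [heading=270, draw]
  -- iteration 2/2 --
  FD 8: (24,-15) -> (24,-23) [heading=270, draw]
  FD 16: (24,-23) -> (24,-39) [heading=270, draw]
  RT 90: heading 270 -> 180
  FD 15: (24,-39) -> (9,-39) [heading=180, draw]
]
Final: pos=(9,-39), heading=180, 6 segment(s) drawn
Segments drawn: 6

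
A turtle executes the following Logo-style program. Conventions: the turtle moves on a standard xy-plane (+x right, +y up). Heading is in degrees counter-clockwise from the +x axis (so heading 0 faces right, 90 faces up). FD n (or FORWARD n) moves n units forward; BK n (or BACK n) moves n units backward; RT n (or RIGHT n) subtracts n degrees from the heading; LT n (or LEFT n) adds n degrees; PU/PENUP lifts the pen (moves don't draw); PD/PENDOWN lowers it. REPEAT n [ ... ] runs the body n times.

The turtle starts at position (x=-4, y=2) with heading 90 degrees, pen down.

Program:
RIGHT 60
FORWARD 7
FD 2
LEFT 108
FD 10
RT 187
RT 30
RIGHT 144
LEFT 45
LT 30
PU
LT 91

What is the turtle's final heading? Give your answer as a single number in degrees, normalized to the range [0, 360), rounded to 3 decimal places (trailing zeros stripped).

Answer: 303

Derivation:
Executing turtle program step by step:
Start: pos=(-4,2), heading=90, pen down
RT 60: heading 90 -> 30
FD 7: (-4,2) -> (2.062,5.5) [heading=30, draw]
FD 2: (2.062,5.5) -> (3.794,6.5) [heading=30, draw]
LT 108: heading 30 -> 138
FD 10: (3.794,6.5) -> (-3.637,13.191) [heading=138, draw]
RT 187: heading 138 -> 311
RT 30: heading 311 -> 281
RT 144: heading 281 -> 137
LT 45: heading 137 -> 182
LT 30: heading 182 -> 212
PU: pen up
LT 91: heading 212 -> 303
Final: pos=(-3.637,13.191), heading=303, 3 segment(s) drawn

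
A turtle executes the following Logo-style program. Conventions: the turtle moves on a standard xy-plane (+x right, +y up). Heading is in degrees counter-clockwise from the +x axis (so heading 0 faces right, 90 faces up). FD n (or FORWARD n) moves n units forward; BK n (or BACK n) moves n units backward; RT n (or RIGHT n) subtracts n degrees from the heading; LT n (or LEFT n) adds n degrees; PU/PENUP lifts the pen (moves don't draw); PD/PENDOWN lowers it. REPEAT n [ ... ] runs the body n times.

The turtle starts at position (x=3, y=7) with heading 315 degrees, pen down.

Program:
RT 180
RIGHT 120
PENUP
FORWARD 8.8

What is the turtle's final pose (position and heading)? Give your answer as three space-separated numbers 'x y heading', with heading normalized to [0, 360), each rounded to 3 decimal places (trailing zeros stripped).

Executing turtle program step by step:
Start: pos=(3,7), heading=315, pen down
RT 180: heading 315 -> 135
RT 120: heading 135 -> 15
PU: pen up
FD 8.8: (3,7) -> (11.5,9.278) [heading=15, move]
Final: pos=(11.5,9.278), heading=15, 0 segment(s) drawn

Answer: 11.5 9.278 15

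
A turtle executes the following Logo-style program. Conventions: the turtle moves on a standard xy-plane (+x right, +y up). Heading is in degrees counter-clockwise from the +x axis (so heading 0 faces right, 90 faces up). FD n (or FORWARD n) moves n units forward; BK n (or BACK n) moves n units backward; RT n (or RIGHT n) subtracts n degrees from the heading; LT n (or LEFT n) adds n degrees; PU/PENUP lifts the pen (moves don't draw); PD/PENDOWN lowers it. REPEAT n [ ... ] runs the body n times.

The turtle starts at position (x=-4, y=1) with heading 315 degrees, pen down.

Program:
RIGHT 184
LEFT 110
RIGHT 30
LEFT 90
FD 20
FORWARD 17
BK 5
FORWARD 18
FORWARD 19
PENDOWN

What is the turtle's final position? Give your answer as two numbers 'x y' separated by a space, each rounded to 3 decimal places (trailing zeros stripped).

Answer: 31.538 -58.145

Derivation:
Executing turtle program step by step:
Start: pos=(-4,1), heading=315, pen down
RT 184: heading 315 -> 131
LT 110: heading 131 -> 241
RT 30: heading 241 -> 211
LT 90: heading 211 -> 301
FD 20: (-4,1) -> (6.301,-16.143) [heading=301, draw]
FD 17: (6.301,-16.143) -> (15.056,-30.715) [heading=301, draw]
BK 5: (15.056,-30.715) -> (12.481,-26.429) [heading=301, draw]
FD 18: (12.481,-26.429) -> (21.752,-41.858) [heading=301, draw]
FD 19: (21.752,-41.858) -> (31.538,-58.145) [heading=301, draw]
PD: pen down
Final: pos=(31.538,-58.145), heading=301, 5 segment(s) drawn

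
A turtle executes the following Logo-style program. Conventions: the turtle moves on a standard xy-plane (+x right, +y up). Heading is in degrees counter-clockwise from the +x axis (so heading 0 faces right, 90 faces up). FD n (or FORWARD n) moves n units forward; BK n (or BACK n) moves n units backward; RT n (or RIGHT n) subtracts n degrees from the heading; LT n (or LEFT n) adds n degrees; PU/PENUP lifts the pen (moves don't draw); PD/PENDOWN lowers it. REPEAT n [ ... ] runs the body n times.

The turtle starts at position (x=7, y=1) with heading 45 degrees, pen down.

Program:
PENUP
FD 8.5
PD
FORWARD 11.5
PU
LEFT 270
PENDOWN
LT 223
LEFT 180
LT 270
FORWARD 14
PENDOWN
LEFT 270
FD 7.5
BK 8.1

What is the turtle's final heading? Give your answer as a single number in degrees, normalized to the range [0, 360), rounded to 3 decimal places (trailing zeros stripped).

Executing turtle program step by step:
Start: pos=(7,1), heading=45, pen down
PU: pen up
FD 8.5: (7,1) -> (13.01,7.01) [heading=45, move]
PD: pen down
FD 11.5: (13.01,7.01) -> (21.142,15.142) [heading=45, draw]
PU: pen up
LT 270: heading 45 -> 315
PD: pen down
LT 223: heading 315 -> 178
LT 180: heading 178 -> 358
LT 270: heading 358 -> 268
FD 14: (21.142,15.142) -> (20.654,1.151) [heading=268, draw]
PD: pen down
LT 270: heading 268 -> 178
FD 7.5: (20.654,1.151) -> (13.158,1.412) [heading=178, draw]
BK 8.1: (13.158,1.412) -> (21.253,1.13) [heading=178, draw]
Final: pos=(21.253,1.13), heading=178, 4 segment(s) drawn

Answer: 178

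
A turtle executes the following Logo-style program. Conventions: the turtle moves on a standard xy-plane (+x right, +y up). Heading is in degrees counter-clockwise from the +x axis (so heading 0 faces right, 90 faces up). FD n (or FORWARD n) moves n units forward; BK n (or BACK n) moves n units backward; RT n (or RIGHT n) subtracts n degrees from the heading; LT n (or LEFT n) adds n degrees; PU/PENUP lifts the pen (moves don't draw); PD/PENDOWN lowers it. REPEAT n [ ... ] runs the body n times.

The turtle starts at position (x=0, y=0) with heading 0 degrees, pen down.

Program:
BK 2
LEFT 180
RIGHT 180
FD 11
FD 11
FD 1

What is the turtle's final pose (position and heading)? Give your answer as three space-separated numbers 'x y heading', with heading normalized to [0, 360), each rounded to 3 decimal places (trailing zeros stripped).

Executing turtle program step by step:
Start: pos=(0,0), heading=0, pen down
BK 2: (0,0) -> (-2,0) [heading=0, draw]
LT 180: heading 0 -> 180
RT 180: heading 180 -> 0
FD 11: (-2,0) -> (9,0) [heading=0, draw]
FD 11: (9,0) -> (20,0) [heading=0, draw]
FD 1: (20,0) -> (21,0) [heading=0, draw]
Final: pos=(21,0), heading=0, 4 segment(s) drawn

Answer: 21 0 0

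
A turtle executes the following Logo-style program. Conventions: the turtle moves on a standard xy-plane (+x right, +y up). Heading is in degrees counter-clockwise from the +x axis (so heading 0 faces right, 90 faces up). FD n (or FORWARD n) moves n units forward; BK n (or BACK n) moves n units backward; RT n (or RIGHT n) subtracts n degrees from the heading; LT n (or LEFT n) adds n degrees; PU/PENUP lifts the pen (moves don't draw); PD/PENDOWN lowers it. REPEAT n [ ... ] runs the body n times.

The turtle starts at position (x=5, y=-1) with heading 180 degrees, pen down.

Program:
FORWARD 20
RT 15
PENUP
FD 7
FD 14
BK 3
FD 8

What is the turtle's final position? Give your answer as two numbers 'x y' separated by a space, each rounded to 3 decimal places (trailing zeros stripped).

Answer: -40.114 5.729

Derivation:
Executing turtle program step by step:
Start: pos=(5,-1), heading=180, pen down
FD 20: (5,-1) -> (-15,-1) [heading=180, draw]
RT 15: heading 180 -> 165
PU: pen up
FD 7: (-15,-1) -> (-21.761,0.812) [heading=165, move]
FD 14: (-21.761,0.812) -> (-35.284,4.435) [heading=165, move]
BK 3: (-35.284,4.435) -> (-32.387,3.659) [heading=165, move]
FD 8: (-32.387,3.659) -> (-40.114,5.729) [heading=165, move]
Final: pos=(-40.114,5.729), heading=165, 1 segment(s) drawn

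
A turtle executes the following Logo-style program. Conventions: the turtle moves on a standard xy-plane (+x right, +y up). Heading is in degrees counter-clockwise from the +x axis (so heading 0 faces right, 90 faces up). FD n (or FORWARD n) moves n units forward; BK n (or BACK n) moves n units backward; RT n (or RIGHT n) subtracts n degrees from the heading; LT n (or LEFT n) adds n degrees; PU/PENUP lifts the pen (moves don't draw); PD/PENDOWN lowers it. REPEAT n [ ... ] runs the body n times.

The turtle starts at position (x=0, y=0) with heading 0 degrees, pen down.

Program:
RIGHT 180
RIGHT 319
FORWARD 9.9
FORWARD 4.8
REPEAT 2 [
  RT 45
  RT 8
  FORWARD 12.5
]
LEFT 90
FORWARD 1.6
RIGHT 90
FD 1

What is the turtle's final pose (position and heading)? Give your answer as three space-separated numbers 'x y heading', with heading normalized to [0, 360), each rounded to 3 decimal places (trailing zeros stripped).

Answer: -30.477 4.514 115

Derivation:
Executing turtle program step by step:
Start: pos=(0,0), heading=0, pen down
RT 180: heading 0 -> 180
RT 319: heading 180 -> 221
FD 9.9: (0,0) -> (-7.472,-6.495) [heading=221, draw]
FD 4.8: (-7.472,-6.495) -> (-11.094,-9.644) [heading=221, draw]
REPEAT 2 [
  -- iteration 1/2 --
  RT 45: heading 221 -> 176
  RT 8: heading 176 -> 168
  FD 12.5: (-11.094,-9.644) -> (-23.321,-7.045) [heading=168, draw]
  -- iteration 2/2 --
  RT 45: heading 168 -> 123
  RT 8: heading 123 -> 115
  FD 12.5: (-23.321,-7.045) -> (-28.604,4.284) [heading=115, draw]
]
LT 90: heading 115 -> 205
FD 1.6: (-28.604,4.284) -> (-30.054,3.607) [heading=205, draw]
RT 90: heading 205 -> 115
FD 1: (-30.054,3.607) -> (-30.477,4.514) [heading=115, draw]
Final: pos=(-30.477,4.514), heading=115, 6 segment(s) drawn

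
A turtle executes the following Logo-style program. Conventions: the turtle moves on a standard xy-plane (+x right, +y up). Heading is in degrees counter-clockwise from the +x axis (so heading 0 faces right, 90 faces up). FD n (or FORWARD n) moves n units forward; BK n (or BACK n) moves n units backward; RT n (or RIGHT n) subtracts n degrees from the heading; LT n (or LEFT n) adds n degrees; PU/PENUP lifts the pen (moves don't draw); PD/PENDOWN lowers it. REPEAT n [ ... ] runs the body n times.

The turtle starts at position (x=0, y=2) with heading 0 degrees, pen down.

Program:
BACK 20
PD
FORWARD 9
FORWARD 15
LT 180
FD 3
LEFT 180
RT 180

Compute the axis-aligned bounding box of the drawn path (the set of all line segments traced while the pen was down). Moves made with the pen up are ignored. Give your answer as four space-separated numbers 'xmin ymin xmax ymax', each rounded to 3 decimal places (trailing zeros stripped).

Answer: -20 2 4 2

Derivation:
Executing turtle program step by step:
Start: pos=(0,2), heading=0, pen down
BK 20: (0,2) -> (-20,2) [heading=0, draw]
PD: pen down
FD 9: (-20,2) -> (-11,2) [heading=0, draw]
FD 15: (-11,2) -> (4,2) [heading=0, draw]
LT 180: heading 0 -> 180
FD 3: (4,2) -> (1,2) [heading=180, draw]
LT 180: heading 180 -> 0
RT 180: heading 0 -> 180
Final: pos=(1,2), heading=180, 4 segment(s) drawn

Segment endpoints: x in {-20, -11, 0, 1, 4}, y in {2, 2}
xmin=-20, ymin=2, xmax=4, ymax=2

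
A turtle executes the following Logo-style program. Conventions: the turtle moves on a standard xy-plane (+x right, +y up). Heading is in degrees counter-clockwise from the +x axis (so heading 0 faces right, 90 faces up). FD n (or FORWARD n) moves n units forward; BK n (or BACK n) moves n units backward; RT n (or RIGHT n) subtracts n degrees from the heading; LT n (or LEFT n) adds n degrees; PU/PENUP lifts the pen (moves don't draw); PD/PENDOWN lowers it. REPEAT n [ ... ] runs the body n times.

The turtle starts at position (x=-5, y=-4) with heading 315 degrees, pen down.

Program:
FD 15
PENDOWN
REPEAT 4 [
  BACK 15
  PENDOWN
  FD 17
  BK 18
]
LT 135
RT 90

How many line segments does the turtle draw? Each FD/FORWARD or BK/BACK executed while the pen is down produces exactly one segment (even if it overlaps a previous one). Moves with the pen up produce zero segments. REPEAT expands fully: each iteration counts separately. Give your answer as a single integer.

Executing turtle program step by step:
Start: pos=(-5,-4), heading=315, pen down
FD 15: (-5,-4) -> (5.607,-14.607) [heading=315, draw]
PD: pen down
REPEAT 4 [
  -- iteration 1/4 --
  BK 15: (5.607,-14.607) -> (-5,-4) [heading=315, draw]
  PD: pen down
  FD 17: (-5,-4) -> (7.021,-16.021) [heading=315, draw]
  BK 18: (7.021,-16.021) -> (-5.707,-3.293) [heading=315, draw]
  -- iteration 2/4 --
  BK 15: (-5.707,-3.293) -> (-16.314,7.314) [heading=315, draw]
  PD: pen down
  FD 17: (-16.314,7.314) -> (-4.293,-4.707) [heading=315, draw]
  BK 18: (-4.293,-4.707) -> (-17.021,8.021) [heading=315, draw]
  -- iteration 3/4 --
  BK 15: (-17.021,8.021) -> (-27.627,18.627) [heading=315, draw]
  PD: pen down
  FD 17: (-27.627,18.627) -> (-15.607,6.607) [heading=315, draw]
  BK 18: (-15.607,6.607) -> (-28.335,19.335) [heading=315, draw]
  -- iteration 4/4 --
  BK 15: (-28.335,19.335) -> (-38.941,29.941) [heading=315, draw]
  PD: pen down
  FD 17: (-38.941,29.941) -> (-26.92,17.92) [heading=315, draw]
  BK 18: (-26.92,17.92) -> (-39.648,30.648) [heading=315, draw]
]
LT 135: heading 315 -> 90
RT 90: heading 90 -> 0
Final: pos=(-39.648,30.648), heading=0, 13 segment(s) drawn
Segments drawn: 13

Answer: 13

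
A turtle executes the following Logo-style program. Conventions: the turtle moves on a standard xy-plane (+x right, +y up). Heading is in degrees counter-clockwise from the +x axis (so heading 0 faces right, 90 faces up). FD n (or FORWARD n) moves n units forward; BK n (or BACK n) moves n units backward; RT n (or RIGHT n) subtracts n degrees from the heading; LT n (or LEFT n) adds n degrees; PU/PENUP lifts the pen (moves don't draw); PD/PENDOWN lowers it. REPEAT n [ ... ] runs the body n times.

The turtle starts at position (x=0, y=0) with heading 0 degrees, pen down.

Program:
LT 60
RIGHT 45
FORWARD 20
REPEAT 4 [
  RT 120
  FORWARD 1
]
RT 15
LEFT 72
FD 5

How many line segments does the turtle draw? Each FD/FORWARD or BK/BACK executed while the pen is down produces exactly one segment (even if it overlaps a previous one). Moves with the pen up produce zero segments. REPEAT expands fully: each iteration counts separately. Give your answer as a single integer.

Answer: 6

Derivation:
Executing turtle program step by step:
Start: pos=(0,0), heading=0, pen down
LT 60: heading 0 -> 60
RT 45: heading 60 -> 15
FD 20: (0,0) -> (19.319,5.176) [heading=15, draw]
REPEAT 4 [
  -- iteration 1/4 --
  RT 120: heading 15 -> 255
  FD 1: (19.319,5.176) -> (19.06,4.21) [heading=255, draw]
  -- iteration 2/4 --
  RT 120: heading 255 -> 135
  FD 1: (19.06,4.21) -> (18.353,4.918) [heading=135, draw]
  -- iteration 3/4 --
  RT 120: heading 135 -> 15
  FD 1: (18.353,4.918) -> (19.319,5.176) [heading=15, draw]
  -- iteration 4/4 --
  RT 120: heading 15 -> 255
  FD 1: (19.319,5.176) -> (19.06,4.21) [heading=255, draw]
]
RT 15: heading 255 -> 240
LT 72: heading 240 -> 312
FD 5: (19.06,4.21) -> (22.405,0.495) [heading=312, draw]
Final: pos=(22.405,0.495), heading=312, 6 segment(s) drawn
Segments drawn: 6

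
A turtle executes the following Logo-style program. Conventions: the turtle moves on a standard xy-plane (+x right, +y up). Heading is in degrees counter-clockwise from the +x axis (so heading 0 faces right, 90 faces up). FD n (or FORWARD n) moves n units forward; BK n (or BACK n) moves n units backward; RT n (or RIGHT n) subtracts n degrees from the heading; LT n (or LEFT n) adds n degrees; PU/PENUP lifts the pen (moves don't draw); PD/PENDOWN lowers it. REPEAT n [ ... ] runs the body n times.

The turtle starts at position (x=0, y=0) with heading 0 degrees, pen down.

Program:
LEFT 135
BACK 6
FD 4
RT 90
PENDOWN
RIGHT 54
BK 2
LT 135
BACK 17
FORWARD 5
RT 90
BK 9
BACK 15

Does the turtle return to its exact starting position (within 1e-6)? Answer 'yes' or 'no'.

Answer: no

Derivation:
Executing turtle program step by step:
Start: pos=(0,0), heading=0, pen down
LT 135: heading 0 -> 135
BK 6: (0,0) -> (4.243,-4.243) [heading=135, draw]
FD 4: (4.243,-4.243) -> (1.414,-1.414) [heading=135, draw]
RT 90: heading 135 -> 45
PD: pen down
RT 54: heading 45 -> 351
BK 2: (1.414,-1.414) -> (-0.561,-1.101) [heading=351, draw]
LT 135: heading 351 -> 126
BK 17: (-0.561,-1.101) -> (9.431,-14.855) [heading=126, draw]
FD 5: (9.431,-14.855) -> (6.492,-10.81) [heading=126, draw]
RT 90: heading 126 -> 36
BK 9: (6.492,-10.81) -> (-0.789,-16.1) [heading=36, draw]
BK 15: (-0.789,-16.1) -> (-12.924,-24.916) [heading=36, draw]
Final: pos=(-12.924,-24.916), heading=36, 7 segment(s) drawn

Start position: (0, 0)
Final position: (-12.924, -24.916)
Distance = 28.069; >= 1e-6 -> NOT closed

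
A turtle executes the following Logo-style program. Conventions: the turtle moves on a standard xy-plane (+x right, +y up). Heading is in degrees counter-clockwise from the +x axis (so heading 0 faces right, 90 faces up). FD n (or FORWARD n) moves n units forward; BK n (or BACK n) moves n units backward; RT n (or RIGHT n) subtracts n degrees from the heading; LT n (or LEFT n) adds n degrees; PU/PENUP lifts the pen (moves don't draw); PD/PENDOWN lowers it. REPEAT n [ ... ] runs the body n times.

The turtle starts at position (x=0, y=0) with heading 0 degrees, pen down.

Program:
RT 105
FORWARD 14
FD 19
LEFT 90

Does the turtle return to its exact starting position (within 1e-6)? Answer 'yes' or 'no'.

Executing turtle program step by step:
Start: pos=(0,0), heading=0, pen down
RT 105: heading 0 -> 255
FD 14: (0,0) -> (-3.623,-13.523) [heading=255, draw]
FD 19: (-3.623,-13.523) -> (-8.541,-31.876) [heading=255, draw]
LT 90: heading 255 -> 345
Final: pos=(-8.541,-31.876), heading=345, 2 segment(s) drawn

Start position: (0, 0)
Final position: (-8.541, -31.876)
Distance = 33; >= 1e-6 -> NOT closed

Answer: no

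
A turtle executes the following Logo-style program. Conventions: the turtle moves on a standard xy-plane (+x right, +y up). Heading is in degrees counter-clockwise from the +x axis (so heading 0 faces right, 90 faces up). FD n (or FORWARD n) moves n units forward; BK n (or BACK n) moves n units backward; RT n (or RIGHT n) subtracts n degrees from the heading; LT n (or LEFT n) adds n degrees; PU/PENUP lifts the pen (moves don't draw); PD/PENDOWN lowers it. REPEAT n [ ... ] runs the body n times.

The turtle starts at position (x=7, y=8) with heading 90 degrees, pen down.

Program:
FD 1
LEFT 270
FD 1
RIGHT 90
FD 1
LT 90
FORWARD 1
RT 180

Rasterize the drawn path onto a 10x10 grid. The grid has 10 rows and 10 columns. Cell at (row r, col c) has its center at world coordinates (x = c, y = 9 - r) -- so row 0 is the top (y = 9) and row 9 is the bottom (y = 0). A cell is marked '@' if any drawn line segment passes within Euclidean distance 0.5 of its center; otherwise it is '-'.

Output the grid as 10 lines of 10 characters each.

Segment 0: (7,8) -> (7,9)
Segment 1: (7,9) -> (8,9)
Segment 2: (8,9) -> (8,8)
Segment 3: (8,8) -> (9,8)

Answer: -------@@-
-------@@@
----------
----------
----------
----------
----------
----------
----------
----------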